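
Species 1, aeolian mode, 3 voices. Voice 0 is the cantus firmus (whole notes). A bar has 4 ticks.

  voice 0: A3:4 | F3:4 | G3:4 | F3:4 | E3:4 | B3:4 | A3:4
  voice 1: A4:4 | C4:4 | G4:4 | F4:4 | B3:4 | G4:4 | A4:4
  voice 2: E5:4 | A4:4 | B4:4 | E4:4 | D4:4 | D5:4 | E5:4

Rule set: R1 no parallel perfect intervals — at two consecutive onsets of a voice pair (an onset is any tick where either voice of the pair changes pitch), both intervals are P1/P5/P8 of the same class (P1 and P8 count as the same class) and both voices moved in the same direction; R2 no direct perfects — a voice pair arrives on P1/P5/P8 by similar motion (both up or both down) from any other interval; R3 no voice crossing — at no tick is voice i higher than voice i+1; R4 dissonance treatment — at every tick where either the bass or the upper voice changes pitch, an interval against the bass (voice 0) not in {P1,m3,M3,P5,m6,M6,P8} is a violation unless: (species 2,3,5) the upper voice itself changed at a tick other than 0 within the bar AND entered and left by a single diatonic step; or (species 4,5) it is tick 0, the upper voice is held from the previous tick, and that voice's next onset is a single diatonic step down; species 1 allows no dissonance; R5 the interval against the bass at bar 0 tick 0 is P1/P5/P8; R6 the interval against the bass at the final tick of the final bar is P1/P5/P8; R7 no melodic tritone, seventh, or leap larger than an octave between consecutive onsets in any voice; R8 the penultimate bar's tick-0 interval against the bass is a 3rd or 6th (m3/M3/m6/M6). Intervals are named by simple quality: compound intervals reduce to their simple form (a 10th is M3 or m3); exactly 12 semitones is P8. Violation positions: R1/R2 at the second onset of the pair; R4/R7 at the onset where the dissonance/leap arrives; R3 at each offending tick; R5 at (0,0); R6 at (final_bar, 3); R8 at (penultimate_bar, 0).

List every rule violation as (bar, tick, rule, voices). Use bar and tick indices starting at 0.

bar 0: v0=A3 v1=A4 v2=E5 downbeat P5
bar 1: v0=F3 v1=C4 v2=A4 downbeat M3
bar 2: v0=G3 v1=G4 v2=B4 downbeat M3
bar 3: v0=F3 v1=F4 v2=E4 downbeat M7
bar 4: v0=E3 v1=B3 v2=D4 downbeat m7
bar 5: v0=B3 v1=G4 v2=D5 downbeat m3
bar 6: v0=A3 v1=A4 v2=E5 downbeat P5
  -> R2 @ bar 1 tick 0 v(0, 1): A3/A4 P8 -> F3/C4 P5 similar
  -> R2 @ bar 2 tick 0 v(0, 1): F3/C4 P5 -> G3/G4 P8 similar
  -> R1 @ bar 3 tick 0 v(0, 1): G3/G4 P8 -> F3/F4 P8 similar
  -> R3 @ bar 3 tick 0 v(1, 2): F4 above E4
  -> R4 @ bar 3 tick 0 v(0, 2): F3/E4 M7 untreated
  -> R3 @ bar 3 tick 1 v(1, 2): F4 above E4
  -> R3 @ bar 3 tick 2 v(1, 2): F4 above E4
  -> R3 @ bar 3 tick 3 v(1, 2): F4 above E4
  -> R2 @ bar 4 tick 0 v(0, 1): F3/F4 P8 -> E3/B3 P5 similar
  -> R4 @ bar 4 tick 0 v(0, 2): E3/D4 m7 untreated
  -> R7 @ bar 4 tick 0 v(1,): F4->B3 leap 6st
  -> R2 @ bar 5 tick 0 v(1, 2): B3/D4 m3 -> G4/D5 P5 similar
  -> R1 @ bar 6 tick 0 v(1, 2): G4/D5 P5 -> A4/E5 P5 similar

(1, 0, R2, (0, 1))
(2, 0, R2, (0, 1))
(3, 0, R1, (0, 1))
(3, 0, R3, (1, 2))
(3, 0, R4, (0, 2))
(3, 1, R3, (1, 2))
(3, 2, R3, (1, 2))
(3, 3, R3, (1, 2))
(4, 0, R2, (0, 1))
(4, 0, R4, (0, 2))
(4, 0, R7, (1,))
(5, 0, R2, (1, 2))
(6, 0, R1, (1, 2))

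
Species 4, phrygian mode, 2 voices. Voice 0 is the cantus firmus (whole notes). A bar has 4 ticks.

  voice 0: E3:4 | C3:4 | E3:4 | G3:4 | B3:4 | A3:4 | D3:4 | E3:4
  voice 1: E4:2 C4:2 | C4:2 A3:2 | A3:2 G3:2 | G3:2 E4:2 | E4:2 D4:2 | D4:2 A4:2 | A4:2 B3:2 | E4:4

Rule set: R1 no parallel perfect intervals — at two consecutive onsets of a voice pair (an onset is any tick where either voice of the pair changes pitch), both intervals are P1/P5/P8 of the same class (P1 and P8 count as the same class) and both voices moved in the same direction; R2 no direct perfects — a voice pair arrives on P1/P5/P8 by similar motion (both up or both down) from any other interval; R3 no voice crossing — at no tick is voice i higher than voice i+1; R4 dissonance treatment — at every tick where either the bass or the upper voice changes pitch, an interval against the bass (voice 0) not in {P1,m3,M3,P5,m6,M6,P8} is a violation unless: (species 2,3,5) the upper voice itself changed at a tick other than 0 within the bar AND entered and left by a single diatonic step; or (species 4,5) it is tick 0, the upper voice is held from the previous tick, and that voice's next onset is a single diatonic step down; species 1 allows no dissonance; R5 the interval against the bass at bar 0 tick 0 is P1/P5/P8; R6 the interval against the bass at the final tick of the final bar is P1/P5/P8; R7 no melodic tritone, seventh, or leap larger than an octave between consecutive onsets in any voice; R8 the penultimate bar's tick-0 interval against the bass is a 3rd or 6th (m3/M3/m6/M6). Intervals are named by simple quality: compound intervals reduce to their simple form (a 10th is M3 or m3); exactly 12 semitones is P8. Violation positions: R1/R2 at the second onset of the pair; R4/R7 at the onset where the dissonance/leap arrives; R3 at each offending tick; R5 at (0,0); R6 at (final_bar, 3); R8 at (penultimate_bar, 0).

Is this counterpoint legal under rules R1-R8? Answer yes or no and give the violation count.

bar 0: v0=E3 v1=E4 (P8)
bar 1: v0=C3 v1=C4 (P8)
bar 2: v0=E3 v1=A3 (P4)
bar 3: v0=G3 v1=G3 (P1)
bar 4: v0=B3 v1=E4 (P4)
bar 5: v0=A3 v1=D4 (P4)
bar 6: v0=D3 v1=A4 (P5)
bar 7: v0=E3 v1=E4 (P8)
  R4 @ bar5.0: A3/D4 P4 untreated
  R8 @ bar6.0: penult P5 not 3rd/6th
  R7 @ bar6.2: A4->B3 leap 10st
  R2 @ bar7.0: D3/B3 M6 -> E3/E4 P8 similar

No (4 violations)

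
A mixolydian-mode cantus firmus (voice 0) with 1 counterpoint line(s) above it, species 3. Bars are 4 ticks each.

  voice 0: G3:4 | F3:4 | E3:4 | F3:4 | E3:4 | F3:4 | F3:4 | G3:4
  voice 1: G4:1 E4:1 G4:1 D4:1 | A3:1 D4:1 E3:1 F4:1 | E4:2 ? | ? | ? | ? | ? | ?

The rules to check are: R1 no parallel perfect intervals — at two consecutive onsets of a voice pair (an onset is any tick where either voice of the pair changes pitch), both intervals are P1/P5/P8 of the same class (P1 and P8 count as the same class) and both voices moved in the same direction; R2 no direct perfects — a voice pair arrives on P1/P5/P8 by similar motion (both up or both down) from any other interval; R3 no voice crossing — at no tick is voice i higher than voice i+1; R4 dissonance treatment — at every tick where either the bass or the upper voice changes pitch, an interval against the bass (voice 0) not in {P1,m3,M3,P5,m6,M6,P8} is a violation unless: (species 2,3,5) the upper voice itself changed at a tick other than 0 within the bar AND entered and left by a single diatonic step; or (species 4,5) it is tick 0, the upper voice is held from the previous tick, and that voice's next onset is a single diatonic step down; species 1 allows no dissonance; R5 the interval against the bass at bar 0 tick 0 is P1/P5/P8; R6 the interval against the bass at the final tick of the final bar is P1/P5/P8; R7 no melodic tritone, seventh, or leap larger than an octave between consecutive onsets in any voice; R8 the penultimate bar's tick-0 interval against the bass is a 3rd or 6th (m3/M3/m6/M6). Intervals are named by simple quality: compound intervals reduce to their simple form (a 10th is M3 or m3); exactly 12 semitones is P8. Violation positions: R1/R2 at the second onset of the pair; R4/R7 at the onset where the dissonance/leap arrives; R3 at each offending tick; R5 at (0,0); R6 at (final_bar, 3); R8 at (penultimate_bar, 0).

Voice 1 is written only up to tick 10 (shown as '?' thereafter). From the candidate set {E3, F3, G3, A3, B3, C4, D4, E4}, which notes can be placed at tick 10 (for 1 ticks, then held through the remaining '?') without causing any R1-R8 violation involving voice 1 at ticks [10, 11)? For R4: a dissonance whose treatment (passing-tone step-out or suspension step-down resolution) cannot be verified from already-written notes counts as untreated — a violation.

E3: legal
F3: violates R4,R7
G3: legal
A3: violates R4
B3: legal
C4: legal
D4: violates R4
E4: legal

{B3, C4, E3, E4, G3}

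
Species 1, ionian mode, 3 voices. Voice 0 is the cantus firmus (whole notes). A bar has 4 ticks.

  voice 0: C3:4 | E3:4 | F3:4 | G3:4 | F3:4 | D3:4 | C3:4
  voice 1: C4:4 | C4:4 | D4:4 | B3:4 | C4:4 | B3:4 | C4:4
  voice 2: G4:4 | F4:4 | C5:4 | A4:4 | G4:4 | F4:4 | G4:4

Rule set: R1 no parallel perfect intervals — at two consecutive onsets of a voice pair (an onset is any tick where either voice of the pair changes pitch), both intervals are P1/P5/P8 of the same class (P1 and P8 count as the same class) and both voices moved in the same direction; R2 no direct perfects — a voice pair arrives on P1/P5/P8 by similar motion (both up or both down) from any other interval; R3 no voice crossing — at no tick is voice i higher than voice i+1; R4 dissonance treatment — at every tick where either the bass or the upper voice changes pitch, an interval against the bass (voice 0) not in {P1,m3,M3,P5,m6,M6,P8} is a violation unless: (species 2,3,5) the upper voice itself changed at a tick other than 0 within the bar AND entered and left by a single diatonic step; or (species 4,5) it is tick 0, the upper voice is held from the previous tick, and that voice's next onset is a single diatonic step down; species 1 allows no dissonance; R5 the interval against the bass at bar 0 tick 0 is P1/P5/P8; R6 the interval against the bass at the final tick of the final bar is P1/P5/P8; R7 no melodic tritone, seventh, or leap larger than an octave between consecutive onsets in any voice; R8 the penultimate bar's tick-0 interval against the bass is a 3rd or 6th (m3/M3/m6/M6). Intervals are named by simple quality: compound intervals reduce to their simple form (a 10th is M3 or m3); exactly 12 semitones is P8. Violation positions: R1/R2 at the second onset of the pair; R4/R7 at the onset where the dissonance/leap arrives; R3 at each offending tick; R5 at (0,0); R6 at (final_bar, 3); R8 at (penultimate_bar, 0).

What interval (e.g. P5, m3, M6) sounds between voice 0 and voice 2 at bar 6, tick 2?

P5

voice 0=C3 voice 2=G4 -> P5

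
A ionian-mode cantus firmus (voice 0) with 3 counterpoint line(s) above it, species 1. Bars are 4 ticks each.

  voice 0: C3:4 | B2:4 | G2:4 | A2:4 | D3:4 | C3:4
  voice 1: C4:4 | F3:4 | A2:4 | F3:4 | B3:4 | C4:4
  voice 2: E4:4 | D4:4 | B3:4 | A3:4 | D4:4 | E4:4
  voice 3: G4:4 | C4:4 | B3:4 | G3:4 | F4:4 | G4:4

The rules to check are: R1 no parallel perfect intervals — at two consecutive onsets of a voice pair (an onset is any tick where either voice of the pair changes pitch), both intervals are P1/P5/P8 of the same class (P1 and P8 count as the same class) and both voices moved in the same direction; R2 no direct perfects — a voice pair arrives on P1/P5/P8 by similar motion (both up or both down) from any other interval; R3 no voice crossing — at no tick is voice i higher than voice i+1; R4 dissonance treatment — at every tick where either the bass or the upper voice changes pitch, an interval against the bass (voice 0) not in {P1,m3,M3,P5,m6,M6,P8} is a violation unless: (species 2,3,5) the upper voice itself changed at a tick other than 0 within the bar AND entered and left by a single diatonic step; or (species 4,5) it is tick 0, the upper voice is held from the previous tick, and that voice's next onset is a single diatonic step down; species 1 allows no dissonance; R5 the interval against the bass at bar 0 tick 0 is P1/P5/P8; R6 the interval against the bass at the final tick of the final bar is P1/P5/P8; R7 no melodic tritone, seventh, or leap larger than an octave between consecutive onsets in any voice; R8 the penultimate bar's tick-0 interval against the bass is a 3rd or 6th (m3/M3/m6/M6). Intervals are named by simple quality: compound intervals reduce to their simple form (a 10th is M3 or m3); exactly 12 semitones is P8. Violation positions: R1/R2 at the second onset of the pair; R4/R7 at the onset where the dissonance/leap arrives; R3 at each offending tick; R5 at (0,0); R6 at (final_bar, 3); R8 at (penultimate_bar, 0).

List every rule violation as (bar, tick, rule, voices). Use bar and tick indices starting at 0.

bar 0: v0=C3 v1=C4 v2=E4 v3=G4 downbeat P5
bar 1: v0=B2 v1=F3 v2=D4 v3=C4 downbeat m2
bar 2: v0=G2 v1=A2 v2=B3 v3=B3 downbeat M3
bar 3: v0=A2 v1=F3 v2=A3 v3=G3 downbeat m7
bar 4: v0=D3 v1=B3 v2=D4 v3=F4 downbeat m3
bar 5: v0=C3 v1=C4 v2=E4 v3=G4 downbeat P5
  -> R5 @ bar 0 tick 0 v(0, 2): opens on M3
  -> R1 @ bar 1 tick 0 v(1, 3): C4/G4 P5 -> F3/C4 P5 similar
  -> R3 @ bar 1 tick 0 v(2, 3): D4 above C4
  -> R4 @ bar 1 tick 0 v(0, 1): B2/F3 TT untreated
  -> R4 @ bar 1 tick 0 v(0, 3): B2/C4 m2 untreated
  -> R3 @ bar 1 tick 1 v(2, 3): D4 above C4
  -> R3 @ bar 1 tick 2 v(2, 3): D4 above C4
  -> R3 @ bar 1 tick 3 v(2, 3): D4 above C4
  -> R2 @ bar 2 tick 0 v(2, 3): D4/C4 M2 -> B3/B3 P1 similar
  -> R4 @ bar 2 tick 0 v(0, 1): G2/A2 M2 untreated
  -> R3 @ bar 3 tick 0 v(2, 3): A3 above G3
  -> R4 @ bar 3 tick 0 v(0, 3): A2/G3 m7 untreated
  -> R3 @ bar 3 tick 1 v(2, 3): A3 above G3
  -> R3 @ bar 3 tick 2 v(2, 3): A3 above G3
  -> R3 @ bar 3 tick 3 v(2, 3): A3 above G3
  -> R1 @ bar 4 tick 0 v(0, 2): A2/A3 P8 -> D3/D4 P8 similar
  -> R7 @ bar 4 tick 0 v(1,): F3->B3 leap 6st
  -> R7 @ bar 4 tick 0 v(3,): G3->F4 leap 10st
  -> R8 @ bar 4 tick 0 v(0, 2): penult P8 not 3rd/6th
  -> R2 @ bar 5 tick 0 v(1, 3): B3/F4 TT -> C4/G4 P5 similar
  -> R6 @ bar 5 tick 3 v(0, 2): closes on M3

(0, 0, R5, (0, 2))
(1, 0, R1, (1, 3))
(1, 0, R3, (2, 3))
(1, 0, R4, (0, 1))
(1, 0, R4, (0, 3))
(1, 1, R3, (2, 3))
(1, 2, R3, (2, 3))
(1, 3, R3, (2, 3))
(2, 0, R2, (2, 3))
(2, 0, R4, (0, 1))
(3, 0, R3, (2, 3))
(3, 0, R4, (0, 3))
(3, 1, R3, (2, 3))
(3, 2, R3, (2, 3))
(3, 3, R3, (2, 3))
(4, 0, R1, (0, 2))
(4, 0, R7, (1,))
(4, 0, R7, (3,))
(4, 0, R8, (0, 2))
(5, 0, R2, (1, 3))
(5, 3, R6, (0, 2))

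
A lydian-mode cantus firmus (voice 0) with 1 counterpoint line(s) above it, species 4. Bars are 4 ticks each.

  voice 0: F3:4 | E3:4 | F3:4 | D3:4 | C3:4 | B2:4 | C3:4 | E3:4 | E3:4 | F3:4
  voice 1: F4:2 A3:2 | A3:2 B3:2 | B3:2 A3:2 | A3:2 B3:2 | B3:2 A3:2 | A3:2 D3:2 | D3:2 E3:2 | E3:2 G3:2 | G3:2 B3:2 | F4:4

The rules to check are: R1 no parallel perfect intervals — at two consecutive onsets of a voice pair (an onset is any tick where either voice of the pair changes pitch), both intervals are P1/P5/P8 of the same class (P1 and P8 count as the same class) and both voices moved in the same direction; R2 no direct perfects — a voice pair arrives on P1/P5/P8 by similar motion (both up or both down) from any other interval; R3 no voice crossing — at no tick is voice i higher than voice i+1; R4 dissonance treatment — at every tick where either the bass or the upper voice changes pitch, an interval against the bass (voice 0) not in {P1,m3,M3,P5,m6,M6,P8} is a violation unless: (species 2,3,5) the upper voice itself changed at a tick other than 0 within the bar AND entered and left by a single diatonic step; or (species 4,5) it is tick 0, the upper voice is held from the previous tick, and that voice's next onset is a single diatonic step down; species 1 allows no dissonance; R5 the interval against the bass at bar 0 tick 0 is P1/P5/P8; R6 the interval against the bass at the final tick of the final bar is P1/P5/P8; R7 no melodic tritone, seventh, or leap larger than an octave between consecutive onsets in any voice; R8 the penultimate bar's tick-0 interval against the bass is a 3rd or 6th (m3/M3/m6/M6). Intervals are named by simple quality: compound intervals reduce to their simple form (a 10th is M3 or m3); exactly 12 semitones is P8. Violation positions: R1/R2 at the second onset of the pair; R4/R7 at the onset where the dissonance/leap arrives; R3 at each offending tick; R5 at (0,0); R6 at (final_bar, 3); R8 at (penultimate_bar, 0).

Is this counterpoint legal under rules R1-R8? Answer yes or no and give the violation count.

bar 0: v0=F3 v1=F4 (P8)
bar 1: v0=E3 v1=A3 (P4)
bar 2: v0=F3 v1=B3 (TT)
bar 3: v0=D3 v1=A3 (P5)
bar 4: v0=C3 v1=B3 (M7)
bar 5: v0=B2 v1=A3 (m7)
bar 6: v0=C3 v1=D3 (M2)
bar 7: v0=E3 v1=E3 (P1)
bar 8: v0=E3 v1=G3 (m3)
bar 9: v0=F3 v1=F4 (P8)
  R4 @ bar1.0: E3/A3 P4 untreated
  R4 @ bar5.0: B2/A3 m7 untreated
  R4 @ bar6.0: C3/D3 M2 untreated
  R2 @ bar9.0: E3/B3 P5 -> F3/F4 P8 similar
  R7 @ bar9.0: B3->F4 leap 6st

No (5 violations)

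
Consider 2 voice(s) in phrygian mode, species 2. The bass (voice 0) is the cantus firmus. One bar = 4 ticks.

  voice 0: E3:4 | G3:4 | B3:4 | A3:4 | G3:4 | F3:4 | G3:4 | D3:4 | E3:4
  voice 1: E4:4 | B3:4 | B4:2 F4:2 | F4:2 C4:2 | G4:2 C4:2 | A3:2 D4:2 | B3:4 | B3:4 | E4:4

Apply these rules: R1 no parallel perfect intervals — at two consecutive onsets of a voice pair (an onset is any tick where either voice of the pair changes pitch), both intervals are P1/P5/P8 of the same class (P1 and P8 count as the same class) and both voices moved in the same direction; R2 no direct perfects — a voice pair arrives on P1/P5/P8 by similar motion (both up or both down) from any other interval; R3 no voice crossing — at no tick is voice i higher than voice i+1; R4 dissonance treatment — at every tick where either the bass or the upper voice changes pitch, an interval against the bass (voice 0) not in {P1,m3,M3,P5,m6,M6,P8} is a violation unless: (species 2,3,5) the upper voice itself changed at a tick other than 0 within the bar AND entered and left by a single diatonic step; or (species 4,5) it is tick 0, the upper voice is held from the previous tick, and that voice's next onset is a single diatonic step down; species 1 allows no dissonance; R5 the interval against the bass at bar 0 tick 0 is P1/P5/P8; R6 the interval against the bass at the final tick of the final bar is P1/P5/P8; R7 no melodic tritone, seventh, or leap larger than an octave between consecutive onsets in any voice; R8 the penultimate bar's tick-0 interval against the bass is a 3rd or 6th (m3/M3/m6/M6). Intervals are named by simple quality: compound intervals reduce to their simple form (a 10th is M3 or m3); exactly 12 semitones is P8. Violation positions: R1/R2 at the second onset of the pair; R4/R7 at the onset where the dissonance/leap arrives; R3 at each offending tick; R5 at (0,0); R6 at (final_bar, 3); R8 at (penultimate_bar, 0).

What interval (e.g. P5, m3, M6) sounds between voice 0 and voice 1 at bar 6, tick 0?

voice 0=G3 voice 1=B3 -> M3

M3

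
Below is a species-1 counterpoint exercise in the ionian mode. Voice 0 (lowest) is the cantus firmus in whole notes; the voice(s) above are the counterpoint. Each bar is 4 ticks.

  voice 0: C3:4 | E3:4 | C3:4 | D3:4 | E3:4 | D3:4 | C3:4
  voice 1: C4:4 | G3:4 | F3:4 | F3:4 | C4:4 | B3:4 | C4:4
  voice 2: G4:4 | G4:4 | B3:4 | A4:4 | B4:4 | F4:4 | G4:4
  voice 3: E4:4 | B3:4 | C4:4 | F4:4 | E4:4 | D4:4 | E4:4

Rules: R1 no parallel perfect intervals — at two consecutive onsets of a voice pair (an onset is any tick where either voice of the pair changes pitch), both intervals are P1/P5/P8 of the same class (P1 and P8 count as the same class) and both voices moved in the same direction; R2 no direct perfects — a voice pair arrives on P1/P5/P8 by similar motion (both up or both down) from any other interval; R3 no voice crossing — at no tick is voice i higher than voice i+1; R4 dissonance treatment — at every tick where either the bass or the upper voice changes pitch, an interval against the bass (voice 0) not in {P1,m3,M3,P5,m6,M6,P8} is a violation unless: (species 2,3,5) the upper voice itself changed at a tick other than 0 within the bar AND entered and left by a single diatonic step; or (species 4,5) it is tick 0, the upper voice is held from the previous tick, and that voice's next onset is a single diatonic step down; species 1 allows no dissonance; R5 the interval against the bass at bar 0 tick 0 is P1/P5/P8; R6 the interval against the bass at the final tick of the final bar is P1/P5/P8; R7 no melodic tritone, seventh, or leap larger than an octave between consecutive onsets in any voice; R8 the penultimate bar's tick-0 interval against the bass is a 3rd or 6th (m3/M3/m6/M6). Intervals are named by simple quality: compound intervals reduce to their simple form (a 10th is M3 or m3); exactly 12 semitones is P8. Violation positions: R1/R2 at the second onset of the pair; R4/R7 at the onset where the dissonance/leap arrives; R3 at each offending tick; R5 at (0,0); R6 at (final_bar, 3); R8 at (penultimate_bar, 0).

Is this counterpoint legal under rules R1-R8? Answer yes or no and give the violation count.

No (35 violations)

bar 0: v0=C3 v1=C4 v2=G4 v3=E4 (M3)
bar 1: v0=E3 v1=G3 v2=G4 v3=B3 (P5)
bar 2: v0=C3 v1=F3 v2=B3 v3=C4 (P8)
bar 3: v0=D3 v1=F3 v2=A4 v3=F4 (m3)
bar 4: v0=E3 v1=C4 v2=B4 v3=E4 (P8)
bar 5: v0=D3 v1=B3 v2=F4 v3=D4 (P8)
bar 6: v0=C3 v1=C4 v2=G4 v3=E4 (M3)
  R3 @ bar0.0: G4 above E4
  R5 @ bar0.0: opens on M3
  R3 @ bar0.1: G4 above E4
  R3 @ bar0.2: G4 above E4
  R3 @ bar0.3: G4 above E4
  R3 @ bar1.0: G4 above B3
  R3 @ bar1.1: G4 above B3
  R3 @ bar1.2: G4 above B3
  R3 @ bar1.3: G4 above B3
  R4 @ bar2.0: C3/F3 P4 untreated
  R4 @ bar2.0: C3/B3 M7 untreated
  R2 @ bar3.0: C3/B3 M7 -> D3/A4 P5 similar
  R3 @ bar3.0: A4 above F4
  R7 @ bar3.0: B3->A4 leap 10st
  R3 @ bar3.1: A4 above F4
  R3 @ bar3.2: A4 above F4
  R3 @ bar3.3: A4 above F4
  R1 @ bar4.0: D3/A4 P5 -> E3/B4 P5 similar
  R3 @ bar4.0: B4 above E4
  R3 @ bar4.1: B4 above E4
  R3 @ bar4.2: B4 above E4
  R3 @ bar4.3: B4 above E4
  R1 @ bar5.0: E3/E4 P8 -> D3/D4 P8 similar
  R3 @ bar5.0: F4 above D4
  R7 @ bar5.0: B4->F4 leap 6st
  R8 @ bar5.0: penult P8 not 3rd/6th
  R3 @ bar5.1: F4 above D4
  R3 @ bar5.2: F4 above D4
  R3 @ bar5.3: F4 above D4
  R2 @ bar6.0: B3/F4 TT -> C4/G4 P5 similar
  R3 @ bar6.0: G4 above E4
  R3 @ bar6.1: G4 above E4
  R3 @ bar6.2: G4 above E4
  R3 @ bar6.3: G4 above E4
  R6 @ bar6.3: closes on M3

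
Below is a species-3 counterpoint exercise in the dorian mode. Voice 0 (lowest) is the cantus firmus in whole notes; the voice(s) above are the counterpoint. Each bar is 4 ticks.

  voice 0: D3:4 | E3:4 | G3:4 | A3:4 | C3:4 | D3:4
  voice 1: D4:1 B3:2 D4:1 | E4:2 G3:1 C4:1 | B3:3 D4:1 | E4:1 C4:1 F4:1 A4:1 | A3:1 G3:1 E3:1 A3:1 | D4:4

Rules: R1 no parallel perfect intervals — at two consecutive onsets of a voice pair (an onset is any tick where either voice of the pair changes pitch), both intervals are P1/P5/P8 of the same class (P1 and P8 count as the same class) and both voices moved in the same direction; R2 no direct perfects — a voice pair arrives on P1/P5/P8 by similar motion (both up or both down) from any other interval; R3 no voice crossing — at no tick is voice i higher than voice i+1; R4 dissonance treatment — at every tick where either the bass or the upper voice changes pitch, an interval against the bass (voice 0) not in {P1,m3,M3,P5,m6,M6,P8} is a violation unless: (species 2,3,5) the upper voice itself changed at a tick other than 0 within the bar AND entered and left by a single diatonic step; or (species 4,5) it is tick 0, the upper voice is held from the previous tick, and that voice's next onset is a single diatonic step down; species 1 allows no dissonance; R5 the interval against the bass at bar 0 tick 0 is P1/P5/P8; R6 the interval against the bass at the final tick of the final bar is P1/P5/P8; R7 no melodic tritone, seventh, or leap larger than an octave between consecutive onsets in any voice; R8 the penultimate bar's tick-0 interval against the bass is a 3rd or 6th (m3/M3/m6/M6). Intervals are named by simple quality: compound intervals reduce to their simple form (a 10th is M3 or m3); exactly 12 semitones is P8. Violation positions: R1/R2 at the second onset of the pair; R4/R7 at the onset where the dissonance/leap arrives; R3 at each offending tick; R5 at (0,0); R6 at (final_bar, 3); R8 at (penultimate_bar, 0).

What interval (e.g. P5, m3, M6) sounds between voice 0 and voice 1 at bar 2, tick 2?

voice 0=G3 voice 1=B3 -> M3

M3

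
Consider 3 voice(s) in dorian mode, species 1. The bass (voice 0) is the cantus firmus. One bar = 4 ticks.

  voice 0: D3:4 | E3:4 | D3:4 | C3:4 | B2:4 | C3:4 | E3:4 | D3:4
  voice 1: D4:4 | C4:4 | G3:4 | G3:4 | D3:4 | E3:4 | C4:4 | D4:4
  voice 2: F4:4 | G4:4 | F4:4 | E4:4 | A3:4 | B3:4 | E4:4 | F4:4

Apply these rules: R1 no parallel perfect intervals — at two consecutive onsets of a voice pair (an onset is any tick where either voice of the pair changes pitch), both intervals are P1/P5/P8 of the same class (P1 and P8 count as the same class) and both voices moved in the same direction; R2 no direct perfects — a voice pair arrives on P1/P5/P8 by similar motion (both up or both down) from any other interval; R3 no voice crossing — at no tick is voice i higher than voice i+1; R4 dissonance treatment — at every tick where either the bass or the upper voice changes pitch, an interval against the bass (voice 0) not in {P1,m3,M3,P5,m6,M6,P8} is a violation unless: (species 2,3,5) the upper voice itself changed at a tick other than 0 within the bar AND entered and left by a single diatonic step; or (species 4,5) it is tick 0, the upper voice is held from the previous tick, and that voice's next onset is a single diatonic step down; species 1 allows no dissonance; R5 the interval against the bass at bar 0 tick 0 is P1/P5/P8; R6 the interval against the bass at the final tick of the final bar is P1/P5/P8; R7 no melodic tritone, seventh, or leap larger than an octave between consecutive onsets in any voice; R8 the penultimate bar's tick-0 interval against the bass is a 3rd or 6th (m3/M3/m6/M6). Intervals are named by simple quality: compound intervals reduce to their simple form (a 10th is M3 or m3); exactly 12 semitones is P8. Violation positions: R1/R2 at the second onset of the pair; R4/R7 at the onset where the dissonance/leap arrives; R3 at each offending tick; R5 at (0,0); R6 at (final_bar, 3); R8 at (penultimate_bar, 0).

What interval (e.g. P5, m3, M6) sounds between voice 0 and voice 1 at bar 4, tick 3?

m3

voice 0=B2 voice 1=D3 -> m3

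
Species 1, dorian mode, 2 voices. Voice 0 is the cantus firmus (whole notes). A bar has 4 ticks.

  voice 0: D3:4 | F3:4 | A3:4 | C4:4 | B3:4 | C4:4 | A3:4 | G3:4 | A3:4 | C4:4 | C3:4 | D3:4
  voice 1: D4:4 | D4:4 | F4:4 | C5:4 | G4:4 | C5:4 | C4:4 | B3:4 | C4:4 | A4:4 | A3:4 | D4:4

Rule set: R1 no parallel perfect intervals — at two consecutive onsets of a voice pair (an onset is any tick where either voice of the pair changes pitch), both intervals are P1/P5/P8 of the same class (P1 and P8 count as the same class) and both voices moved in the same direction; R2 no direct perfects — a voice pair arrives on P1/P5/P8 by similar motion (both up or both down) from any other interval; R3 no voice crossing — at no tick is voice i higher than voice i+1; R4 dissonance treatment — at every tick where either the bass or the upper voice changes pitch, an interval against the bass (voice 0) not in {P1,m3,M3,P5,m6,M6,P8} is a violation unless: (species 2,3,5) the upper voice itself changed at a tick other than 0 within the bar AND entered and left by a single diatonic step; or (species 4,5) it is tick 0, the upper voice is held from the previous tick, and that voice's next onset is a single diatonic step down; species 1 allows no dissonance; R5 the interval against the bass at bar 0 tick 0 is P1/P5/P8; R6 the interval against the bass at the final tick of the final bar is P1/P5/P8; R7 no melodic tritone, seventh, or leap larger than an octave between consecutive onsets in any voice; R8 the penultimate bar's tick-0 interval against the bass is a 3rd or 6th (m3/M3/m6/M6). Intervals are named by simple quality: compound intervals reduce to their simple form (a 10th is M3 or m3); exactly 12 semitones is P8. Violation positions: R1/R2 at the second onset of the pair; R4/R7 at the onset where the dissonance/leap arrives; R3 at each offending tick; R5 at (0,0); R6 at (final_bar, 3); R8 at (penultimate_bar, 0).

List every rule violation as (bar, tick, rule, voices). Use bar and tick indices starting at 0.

bar 0: v0=D3 v1=D4 downbeat P8
bar 1: v0=F3 v1=D4 downbeat M6
bar 2: v0=A3 v1=F4 downbeat m6
bar 3: v0=C4 v1=C5 downbeat P8
bar 4: v0=B3 v1=G4 downbeat m6
bar 5: v0=C4 v1=C5 downbeat P8
bar 6: v0=A3 v1=C4 downbeat m3
bar 7: v0=G3 v1=B3 downbeat M3
bar 8: v0=A3 v1=C4 downbeat m3
bar 9: v0=C4 v1=A4 downbeat M6
bar 10: v0=C3 v1=A3 downbeat M6
bar 11: v0=D3 v1=D4 downbeat P8
  -> R2 @ bar 3 tick 0 v(0, 1): A3/F4 m6 -> C4/C5 P8 similar
  -> R2 @ bar 5 tick 0 v(0, 1): B3/G4 m6 -> C4/C5 P8 similar
  -> R2 @ bar 11 tick 0 v(0, 1): C3/A3 M6 -> D3/D4 P8 similar

(3, 0, R2, (0, 1))
(5, 0, R2, (0, 1))
(11, 0, R2, (0, 1))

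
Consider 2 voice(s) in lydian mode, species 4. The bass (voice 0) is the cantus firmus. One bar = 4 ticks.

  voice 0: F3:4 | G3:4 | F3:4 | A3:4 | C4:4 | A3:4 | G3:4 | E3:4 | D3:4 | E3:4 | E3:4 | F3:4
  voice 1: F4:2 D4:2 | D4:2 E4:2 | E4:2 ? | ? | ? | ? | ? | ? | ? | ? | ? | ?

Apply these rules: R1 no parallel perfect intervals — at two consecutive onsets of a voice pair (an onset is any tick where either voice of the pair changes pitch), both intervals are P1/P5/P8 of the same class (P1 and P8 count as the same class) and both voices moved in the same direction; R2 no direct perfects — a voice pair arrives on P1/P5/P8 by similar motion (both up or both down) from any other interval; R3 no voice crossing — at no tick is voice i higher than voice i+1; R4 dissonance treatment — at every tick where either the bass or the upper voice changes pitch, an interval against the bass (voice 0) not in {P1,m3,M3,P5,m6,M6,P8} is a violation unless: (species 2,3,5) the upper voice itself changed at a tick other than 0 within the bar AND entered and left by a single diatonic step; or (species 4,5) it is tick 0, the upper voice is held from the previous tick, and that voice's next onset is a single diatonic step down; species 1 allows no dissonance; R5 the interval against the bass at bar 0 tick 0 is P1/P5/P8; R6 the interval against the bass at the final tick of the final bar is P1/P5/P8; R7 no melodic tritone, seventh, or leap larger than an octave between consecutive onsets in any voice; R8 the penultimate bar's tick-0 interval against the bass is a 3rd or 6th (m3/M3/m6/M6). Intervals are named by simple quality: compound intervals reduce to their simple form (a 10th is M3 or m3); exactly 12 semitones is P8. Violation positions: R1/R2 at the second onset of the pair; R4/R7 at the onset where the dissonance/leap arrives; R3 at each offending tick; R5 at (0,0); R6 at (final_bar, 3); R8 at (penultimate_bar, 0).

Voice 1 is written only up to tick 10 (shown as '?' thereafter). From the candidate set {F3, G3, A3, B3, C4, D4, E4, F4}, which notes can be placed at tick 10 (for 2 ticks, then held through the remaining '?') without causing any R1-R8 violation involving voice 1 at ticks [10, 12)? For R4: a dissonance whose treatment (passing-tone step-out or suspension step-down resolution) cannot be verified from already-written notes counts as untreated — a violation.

F3: violates R7
G3: violates R4
A3: legal
B3: violates R4
C4: legal
D4: legal
E4: legal
F4: legal

{A3, C4, D4, E4, F4}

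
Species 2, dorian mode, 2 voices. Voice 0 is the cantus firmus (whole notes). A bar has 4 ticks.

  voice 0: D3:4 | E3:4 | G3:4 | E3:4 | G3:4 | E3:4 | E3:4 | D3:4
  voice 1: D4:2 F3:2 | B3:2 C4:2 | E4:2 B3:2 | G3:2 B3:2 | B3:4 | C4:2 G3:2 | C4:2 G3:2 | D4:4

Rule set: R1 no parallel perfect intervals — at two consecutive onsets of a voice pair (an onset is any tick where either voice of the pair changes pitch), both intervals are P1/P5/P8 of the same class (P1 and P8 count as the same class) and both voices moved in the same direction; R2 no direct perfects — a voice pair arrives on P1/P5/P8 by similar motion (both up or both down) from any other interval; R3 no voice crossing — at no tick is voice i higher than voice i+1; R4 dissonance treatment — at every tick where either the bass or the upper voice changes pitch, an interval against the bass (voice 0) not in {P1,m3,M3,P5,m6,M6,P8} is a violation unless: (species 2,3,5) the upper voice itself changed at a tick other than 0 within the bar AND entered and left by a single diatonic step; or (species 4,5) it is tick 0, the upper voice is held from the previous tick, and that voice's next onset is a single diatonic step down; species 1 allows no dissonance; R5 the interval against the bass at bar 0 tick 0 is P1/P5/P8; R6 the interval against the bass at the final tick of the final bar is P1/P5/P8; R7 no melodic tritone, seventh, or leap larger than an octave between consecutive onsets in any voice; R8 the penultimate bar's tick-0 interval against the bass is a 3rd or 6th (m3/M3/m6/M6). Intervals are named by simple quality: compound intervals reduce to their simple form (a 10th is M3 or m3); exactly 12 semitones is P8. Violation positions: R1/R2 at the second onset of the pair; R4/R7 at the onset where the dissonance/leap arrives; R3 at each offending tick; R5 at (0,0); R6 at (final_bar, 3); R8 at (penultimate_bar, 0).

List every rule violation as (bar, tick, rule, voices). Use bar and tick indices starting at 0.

(1, 0, R2, (0, 1))
(1, 0, R7, (1,))

bar 0: v0=D3 v1=D4 downbeat P8
bar 1: v0=E3 v1=B3 downbeat P5
bar 2: v0=G3 v1=E4 downbeat M6
bar 3: v0=E3 v1=G3 downbeat m3
bar 4: v0=G3 v1=B3 downbeat M3
bar 5: v0=E3 v1=C4 downbeat m6
bar 6: v0=E3 v1=C4 downbeat m6
bar 7: v0=D3 v1=D4 downbeat P8
  -> R2 @ bar 1 tick 0 v(0, 1): D3/F3 m3 -> E3/B3 P5 similar
  -> R7 @ bar 1 tick 0 v(1,): F3->B3 leap 6st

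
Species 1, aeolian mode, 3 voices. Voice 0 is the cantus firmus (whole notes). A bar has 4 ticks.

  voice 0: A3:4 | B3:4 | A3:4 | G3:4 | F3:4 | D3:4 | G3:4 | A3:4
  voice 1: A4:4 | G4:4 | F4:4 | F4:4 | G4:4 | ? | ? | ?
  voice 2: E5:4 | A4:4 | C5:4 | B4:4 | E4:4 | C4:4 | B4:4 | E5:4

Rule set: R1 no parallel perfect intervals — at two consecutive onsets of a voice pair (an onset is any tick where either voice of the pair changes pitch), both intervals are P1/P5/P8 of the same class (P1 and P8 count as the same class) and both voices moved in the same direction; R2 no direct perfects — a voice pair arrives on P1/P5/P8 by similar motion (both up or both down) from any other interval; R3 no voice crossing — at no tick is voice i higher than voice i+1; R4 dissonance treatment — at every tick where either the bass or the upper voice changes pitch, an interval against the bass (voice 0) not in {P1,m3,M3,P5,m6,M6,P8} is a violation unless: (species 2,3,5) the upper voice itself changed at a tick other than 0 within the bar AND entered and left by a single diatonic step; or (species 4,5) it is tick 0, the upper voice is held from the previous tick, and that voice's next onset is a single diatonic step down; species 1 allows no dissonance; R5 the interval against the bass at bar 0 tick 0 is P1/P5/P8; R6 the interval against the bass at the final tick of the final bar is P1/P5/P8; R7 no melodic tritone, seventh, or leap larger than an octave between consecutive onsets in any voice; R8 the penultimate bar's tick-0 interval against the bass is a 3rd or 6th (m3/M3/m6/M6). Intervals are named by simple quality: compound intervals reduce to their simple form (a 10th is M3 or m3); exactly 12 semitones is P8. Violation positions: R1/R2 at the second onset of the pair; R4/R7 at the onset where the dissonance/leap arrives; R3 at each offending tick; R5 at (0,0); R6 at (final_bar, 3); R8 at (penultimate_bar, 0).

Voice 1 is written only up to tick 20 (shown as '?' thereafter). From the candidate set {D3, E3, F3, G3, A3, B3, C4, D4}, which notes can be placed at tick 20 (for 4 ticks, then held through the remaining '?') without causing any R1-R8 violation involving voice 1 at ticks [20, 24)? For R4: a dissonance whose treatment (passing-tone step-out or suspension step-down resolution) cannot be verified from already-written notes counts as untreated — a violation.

D3: violates R2,R7
E3: violates R4,R7
F3: violates R2,R7
G3: violates R4
A3: violates R2,R7
B3: legal
C4: violates R2,R4
D4: violates R2,R3

{B3}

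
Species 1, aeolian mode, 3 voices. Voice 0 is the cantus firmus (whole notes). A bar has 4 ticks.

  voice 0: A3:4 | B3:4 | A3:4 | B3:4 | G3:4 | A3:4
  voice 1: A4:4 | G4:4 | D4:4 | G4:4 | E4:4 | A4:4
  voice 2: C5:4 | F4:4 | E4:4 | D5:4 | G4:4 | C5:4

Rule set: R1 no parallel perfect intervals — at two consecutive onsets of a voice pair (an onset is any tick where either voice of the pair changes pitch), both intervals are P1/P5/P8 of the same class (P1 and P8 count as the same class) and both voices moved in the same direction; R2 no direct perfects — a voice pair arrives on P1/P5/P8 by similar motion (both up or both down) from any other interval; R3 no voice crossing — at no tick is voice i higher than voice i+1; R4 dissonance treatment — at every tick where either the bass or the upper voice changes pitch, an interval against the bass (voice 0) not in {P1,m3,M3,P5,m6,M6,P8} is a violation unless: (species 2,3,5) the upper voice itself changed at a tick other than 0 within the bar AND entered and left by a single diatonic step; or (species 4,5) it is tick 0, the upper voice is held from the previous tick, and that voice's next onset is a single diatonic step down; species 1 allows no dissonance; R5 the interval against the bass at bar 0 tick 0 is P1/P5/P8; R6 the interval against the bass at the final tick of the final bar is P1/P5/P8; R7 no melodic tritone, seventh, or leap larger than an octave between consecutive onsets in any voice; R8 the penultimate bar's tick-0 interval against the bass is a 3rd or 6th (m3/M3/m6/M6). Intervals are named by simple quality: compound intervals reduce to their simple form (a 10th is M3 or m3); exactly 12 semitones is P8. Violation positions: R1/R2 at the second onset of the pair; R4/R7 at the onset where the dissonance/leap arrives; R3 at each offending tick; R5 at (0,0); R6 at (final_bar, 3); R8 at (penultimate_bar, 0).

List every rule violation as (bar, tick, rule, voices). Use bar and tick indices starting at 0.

bar 0: v0=A3 v1=A4 v2=C5 downbeat m3
bar 1: v0=B3 v1=G4 v2=F4 downbeat TT
bar 2: v0=A3 v1=D4 v2=E4 downbeat P5
bar 3: v0=B3 v1=G4 v2=D5 downbeat m3
bar 4: v0=G3 v1=E4 v2=G4 downbeat P8
bar 5: v0=A3 v1=A4 v2=C5 downbeat m3
  -> R5 @ bar 0 tick 0 v(0, 2): opens on m3
  -> R3 @ bar 1 tick 0 v(1, 2): G4 above F4
  -> R4 @ bar 1 tick 0 v(0, 2): B3/F4 TT untreated
  -> R3 @ bar 1 tick 1 v(1, 2): G4 above F4
  -> R3 @ bar 1 tick 2 v(1, 2): G4 above F4
  -> R3 @ bar 1 tick 3 v(1, 2): G4 above F4
  -> R2 @ bar 2 tick 0 v(0, 2): B3/F4 TT -> A3/E4 P5 similar
  -> R4 @ bar 2 tick 0 v(0, 1): A3/D4 P4 untreated
  -> R2 @ bar 3 tick 0 v(1, 2): D4/E4 M2 -> G4/D5 P5 similar
  -> R7 @ bar 3 tick 0 v(2,): E4->D5 leap 10st
  -> R2 @ bar 4 tick 0 v(0, 2): B3/D5 m3 -> G3/G4 P8 similar
  -> R8 @ bar 4 tick 0 v(0, 2): penult P8 not 3rd/6th
  -> R2 @ bar 5 tick 0 v(0, 1): G3/E4 M6 -> A3/A4 P8 similar
  -> R6 @ bar 5 tick 3 v(0, 2): closes on m3

(0, 0, R5, (0, 2))
(1, 0, R3, (1, 2))
(1, 0, R4, (0, 2))
(1, 1, R3, (1, 2))
(1, 2, R3, (1, 2))
(1, 3, R3, (1, 2))
(2, 0, R2, (0, 2))
(2, 0, R4, (0, 1))
(3, 0, R2, (1, 2))
(3, 0, R7, (2,))
(4, 0, R2, (0, 2))
(4, 0, R8, (0, 2))
(5, 0, R2, (0, 1))
(5, 3, R6, (0, 2))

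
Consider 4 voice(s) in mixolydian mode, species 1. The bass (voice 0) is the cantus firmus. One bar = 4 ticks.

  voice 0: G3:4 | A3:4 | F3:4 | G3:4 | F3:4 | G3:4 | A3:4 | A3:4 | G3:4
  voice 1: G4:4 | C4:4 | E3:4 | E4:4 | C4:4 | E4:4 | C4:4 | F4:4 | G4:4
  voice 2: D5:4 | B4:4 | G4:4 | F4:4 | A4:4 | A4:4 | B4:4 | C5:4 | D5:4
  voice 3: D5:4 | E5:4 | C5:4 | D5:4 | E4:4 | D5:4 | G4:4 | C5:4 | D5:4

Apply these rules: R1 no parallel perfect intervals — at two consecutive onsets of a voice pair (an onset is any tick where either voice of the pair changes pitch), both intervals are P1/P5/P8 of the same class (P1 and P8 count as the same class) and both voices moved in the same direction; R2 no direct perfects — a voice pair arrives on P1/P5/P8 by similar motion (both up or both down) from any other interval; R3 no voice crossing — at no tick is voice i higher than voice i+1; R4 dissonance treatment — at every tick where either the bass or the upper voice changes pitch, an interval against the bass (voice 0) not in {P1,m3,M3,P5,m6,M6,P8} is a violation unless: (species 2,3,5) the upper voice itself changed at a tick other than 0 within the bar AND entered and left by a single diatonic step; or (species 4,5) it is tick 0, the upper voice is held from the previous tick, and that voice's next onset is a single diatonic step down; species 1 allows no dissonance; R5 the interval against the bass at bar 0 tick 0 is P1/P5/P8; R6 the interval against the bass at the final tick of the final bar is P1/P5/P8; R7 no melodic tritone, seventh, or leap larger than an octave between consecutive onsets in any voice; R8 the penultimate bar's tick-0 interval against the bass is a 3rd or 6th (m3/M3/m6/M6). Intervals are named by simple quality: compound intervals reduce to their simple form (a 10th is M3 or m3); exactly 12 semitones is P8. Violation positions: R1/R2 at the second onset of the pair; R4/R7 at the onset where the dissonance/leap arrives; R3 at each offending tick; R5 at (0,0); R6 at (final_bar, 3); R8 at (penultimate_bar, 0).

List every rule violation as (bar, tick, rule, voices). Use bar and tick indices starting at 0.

(1, 0, R1, (0, 3))
(1, 0, R4, (0, 2))
(2, 0, R1, (0, 3))
(2, 0, R3, (0, 1))
(2, 0, R4, (0, 1))
(2, 0, R4, (0, 2))
(2, 1, R3, (0, 1))
(2, 2, R3, (0, 1))
(2, 3, R3, (0, 1))
(3, 0, R1, (0, 3))
(3, 0, R4, (0, 2))
(4, 0, R2, (0, 1))
(4, 0, R3, (2, 3))
(4, 0, R4, (0, 3))
(4, 0, R7, (3,))
(4, 1, R3, (2, 3))
(4, 2, R3, (2, 3))
(4, 3, R3, (2, 3))
(5, 0, R2, (0, 3))
(5, 0, R4, (0, 2))
(5, 0, R7, (3,))
(6, 0, R2, (1, 3))
(6, 0, R3, (2, 3))
(6, 0, R4, (0, 2))
(6, 0, R4, (0, 3))
(6, 1, R3, (2, 3))
(6, 2, R3, (2, 3))
(6, 3, R3, (2, 3))
(7, 0, R1, (1, 3))
(7, 0, R2, (1, 2))
(7, 0, R2, (2, 3))
(8, 0, R1, (1, 2))
(8, 0, R1, (1, 3))
(8, 0, R1, (2, 3))

bar 0: v0=G3 v1=G4 v2=D5 v3=D5 downbeat P5
bar 1: v0=A3 v1=C4 v2=B4 v3=E5 downbeat P5
bar 2: v0=F3 v1=E3 v2=G4 v3=C5 downbeat P5
bar 3: v0=G3 v1=E4 v2=F4 v3=D5 downbeat P5
bar 4: v0=F3 v1=C4 v2=A4 v3=E4 downbeat M7
bar 5: v0=G3 v1=E4 v2=A4 v3=D5 downbeat P5
bar 6: v0=A3 v1=C4 v2=B4 v3=G4 downbeat m7
bar 7: v0=A3 v1=F4 v2=C5 v3=C5 downbeat m3
bar 8: v0=G3 v1=G4 v2=D5 v3=D5 downbeat P5
  -> R1 @ bar 1 tick 0 v(0, 3): G3/D5 P5 -> A3/E5 P5 similar
  -> R4 @ bar 1 tick 0 v(0, 2): A3/B4 M2 untreated
  -> R1 @ bar 2 tick 0 v(0, 3): A3/E5 P5 -> F3/C5 P5 similar
  -> R3 @ bar 2 tick 0 v(0, 1): F3 above E3
  -> R4 @ bar 2 tick 0 v(0, 1): F3/E3 m2 untreated
  -> R4 @ bar 2 tick 0 v(0, 2): F3/G4 M2 untreated
  -> R3 @ bar 2 tick 1 v(0, 1): F3 above E3
  -> R3 @ bar 2 tick 2 v(0, 1): F3 above E3
  -> R3 @ bar 2 tick 3 v(0, 1): F3 above E3
  -> R1 @ bar 3 tick 0 v(0, 3): F3/C5 P5 -> G3/D5 P5 similar
  -> R4 @ bar 3 tick 0 v(0, 2): G3/F4 m7 untreated
  -> R2 @ bar 4 tick 0 v(0, 1): G3/E4 M6 -> F3/C4 P5 similar
  -> R3 @ bar 4 tick 0 v(2, 3): A4 above E4
  -> R4 @ bar 4 tick 0 v(0, 3): F3/E4 M7 untreated
  -> R7 @ bar 4 tick 0 v(3,): D5->E4 leap 10st
  -> R3 @ bar 4 tick 1 v(2, 3): A4 above E4
  -> R3 @ bar 4 tick 2 v(2, 3): A4 above E4
  -> R3 @ bar 4 tick 3 v(2, 3): A4 above E4
  -> R2 @ bar 5 tick 0 v(0, 3): F3/E4 M7 -> G3/D5 P5 similar
  -> R4 @ bar 5 tick 0 v(0, 2): G3/A4 M2 untreated
  -> R7 @ bar 5 tick 0 v(3,): E4->D5 leap 10st
  -> R2 @ bar 6 tick 0 v(1, 3): E4/D5 m7 -> C4/G4 P5 similar
  -> R3 @ bar 6 tick 0 v(2, 3): B4 above G4
  -> R4 @ bar 6 tick 0 v(0, 2): A3/B4 M2 untreated
  -> R4 @ bar 6 tick 0 v(0, 3): A3/G4 m7 untreated
  -> R3 @ bar 6 tick 1 v(2, 3): B4 above G4
  -> R3 @ bar 6 tick 2 v(2, 3): B4 above G4
  -> R3 @ bar 6 tick 3 v(2, 3): B4 above G4
  -> R1 @ bar 7 tick 0 v(1, 3): C4/G4 P5 -> F4/C5 P5 similar
  -> R2 @ bar 7 tick 0 v(1, 2): C4/B4 M7 -> F4/C5 P5 similar
  -> R2 @ bar 7 tick 0 v(2, 3): B4/G4 M3 -> C5/C5 P1 similar
  -> R1 @ bar 8 tick 0 v(1, 2): F4/C5 P5 -> G4/D5 P5 similar
  -> R1 @ bar 8 tick 0 v(1, 3): F4/C5 P5 -> G4/D5 P5 similar
  -> R1 @ bar 8 tick 0 v(2, 3): C5/C5 P1 -> D5/D5 P1 similar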